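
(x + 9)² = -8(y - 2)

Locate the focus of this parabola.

Vertex (-9, 2); 4p = -8 so p = -2. Opens down.
Focus is p units from the vertex along the axis: (h, k + p).

(-9, 0)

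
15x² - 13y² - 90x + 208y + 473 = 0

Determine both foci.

(3, 8 - 2√42) and (3, 8 + 2√42)

Group the x- and y-terms: 15(x² - 6x) -13(y² - 16y) = -473
Complete the square: 15(x - 3)² -13(y - 8)² = -473 + 135 - 832 = -1170
Dividing both sides by -1170: (y - 8)²/90 - (x - 3)²/78 = 1
Hyperbola, center (3, 8), transverse axis vertical; a² = 90, b² = 78.
c² = a² + b² = 90 + 78 = 168, so c = 2√42.
Foci lie on the vertical axis through the center: (h, k ± c).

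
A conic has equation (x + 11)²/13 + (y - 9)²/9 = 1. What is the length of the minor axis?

6

Center (-11, 9). The larger denominator 13 sits under the x-term, so the major axis is horizontal; a² = 13, b² = 9.
b² = 9 so b = 3; the minor axis has length 2b = 6.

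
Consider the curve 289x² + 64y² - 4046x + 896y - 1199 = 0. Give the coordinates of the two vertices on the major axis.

(7, -24) and (7, 10)

289(x² - 14x) + 64(y² + 14y) = 1199
289(x - 7)² + 64(y + 7)² = 1199 + 14161 + 3136 = 18496
Divide through by 18496 to get (x - 7)²/64 + (y + 7)²/289 = 1.
Ellipse, center (7, -7), major axis vertical; a² = 289, b² = 64.
a = 17. Vertices at (h, k ± a).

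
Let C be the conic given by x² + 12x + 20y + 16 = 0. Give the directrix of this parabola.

Only x is squared. Complete the square in x: (x + 6)² = -20(y - 1).
Vertex (-6, 1); 4p = -20 so p = -5. Opens down.
Directrix is the horizontal line y = k − p = 1 − (-5) = 6.

y = 6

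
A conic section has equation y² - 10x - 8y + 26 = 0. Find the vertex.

(1, 4)

Only y is squared. Complete the square in y: (y - 4)² = 10(x - 1).
Vertex (1, 4); 4p = 10 so p = 5/2. Opens right.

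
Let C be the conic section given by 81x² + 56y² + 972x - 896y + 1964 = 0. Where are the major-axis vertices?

Collect terms: 81(x² + 12x) + 56(y² - 16y) = -1964
Complete the square: 81(x + 6)² + 56(y - 8)² = -1964 + 2916 + 3584 = 4536
Dividing both sides by 4536: (x + 6)²/56 + (y - 8)²/81 = 1
Ellipse, center (-6, 8), major axis vertical; a² = 81, b² = 56.
a = 9. Vertices at (h, k ± a).

(-6, -1) and (-6, 17)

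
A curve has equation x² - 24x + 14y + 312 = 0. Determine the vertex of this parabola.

Only x is squared. Complete the square in x: (x - 12)² = -14(y + 12).
Vertex (12, -12); 4p = -14 so p = -7/2. Opens down.

(12, -12)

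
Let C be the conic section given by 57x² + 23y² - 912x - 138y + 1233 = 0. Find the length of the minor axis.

2√46

Group: 57(x² - 16x) + 23(y² - 6y) = -1233
Completing the square gives 57(x - 8)² + 23(y - 3)² = -1233 + 3648 + 207 = 2622.
Dividing both sides by 2622: (x - 8)²/46 + (y - 3)²/114 = 1
Ellipse, center (8, 3), major axis vertical; a² = 114, b² = 46.
b² = 46 so b = √46; the minor axis has length 2b = 2√46.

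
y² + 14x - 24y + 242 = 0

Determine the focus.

Only y is squared. Complete the square in y: (y - 12)² = -14(x + 7).
Vertex (-7, 12); 4p = -14 so p = -7/2. Opens left.
Focus is p units from the vertex along the axis: (h + p, k).

(-21/2, 12)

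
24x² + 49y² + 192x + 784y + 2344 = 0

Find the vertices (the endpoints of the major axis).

(-11, -8) and (3, -8)

Rearranging, 24(x² + 8x) + 49(y² + 16y) = -2344.
24(x + 4)² + 49(y + 8)² = -2344 + 384 + 3136 = 1176
Dividing both sides by 1176: (x + 4)²/49 + (y + 8)²/24 = 1
Ellipse, center (-4, -8), major axis horizontal; a² = 49, b² = 24.
a = 7. Vertices at (h ± a, k).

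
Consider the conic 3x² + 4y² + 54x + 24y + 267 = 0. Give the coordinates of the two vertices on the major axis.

Collect terms: 3(x² + 18x) + 4(y² + 6y) = -267
3(x + 9)² + 4(y + 3)² = -267 + 243 + 36 = 12
Divide through by 12 to get (x + 9)²/4 + (y + 3)²/3 = 1.
Ellipse, center (-9, -3), major axis horizontal; a² = 4, b² = 3.
a = 2. Vertices at (h ± a, k).

(-11, -3) and (-7, -3)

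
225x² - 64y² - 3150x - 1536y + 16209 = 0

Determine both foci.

(7, -29) and (7, 5)

Rearranging, 225(x² - 14x) -64(y² + 24y) = -16209.
225(x - 7)² -64(y + 12)² = -16209 + 11025 - 9216 = -14400
Dividing both sides by -14400: (y + 12)²/225 - (x - 7)²/64 = 1
Hyperbola, center (7, -12), transverse axis vertical; a² = 225, b² = 64.
c² = a² + b² = 225 + 64 = 289, so c = 17.
Foci lie on the vertical axis through the center: (h, k ± c).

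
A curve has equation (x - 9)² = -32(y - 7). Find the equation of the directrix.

y = 15

Vertex (9, 7); 4p = -32 so p = -8. Opens down.
Directrix is the horizontal line y = k − p = 7 − (-8) = 15.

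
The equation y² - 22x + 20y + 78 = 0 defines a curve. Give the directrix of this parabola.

Only y is squared. Complete the square in y: (y + 10)² = 22(x + 1).
Vertex (-1, -10); 4p = 22 so p = 11/2. Opens right.
Directrix is the vertical line x = h − p = -1 − (11/2) = -13/2.

x = -13/2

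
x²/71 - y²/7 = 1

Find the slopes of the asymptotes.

Center (0, 0). The positive term is the x-term, so the transverse axis is horizontal; a² = 71, b² = 7.
For a horizontal hyperbola the asymptotes have slope ±b/a.
Here that is ±√7/√71 = ±√497/71.

√497/71 and -√497/71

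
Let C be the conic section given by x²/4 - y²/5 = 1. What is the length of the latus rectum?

Center (0, 0). The positive term is the x-term, so the transverse axis is horizontal; a² = 4, b² = 5.
Latus rectum length = 2b²/a = 2·5/2 = 5.

5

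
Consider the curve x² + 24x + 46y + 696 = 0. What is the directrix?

y = -1/2

Only x is squared. Complete the square in x: (x + 12)² = -46(y + 12).
Vertex (-12, -12); 4p = -46 so p = -23/2. Opens down.
Directrix is the horizontal line y = k − p = -12 − (-23/2) = -1/2.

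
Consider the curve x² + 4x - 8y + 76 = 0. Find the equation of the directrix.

Only x is squared. Complete the square in x: (x + 2)² = 8(y - 9).
Vertex (-2, 9); 4p = 8 so p = 2. Opens up.
Directrix is the horizontal line y = k − p = 9 − (2) = 7.

y = 7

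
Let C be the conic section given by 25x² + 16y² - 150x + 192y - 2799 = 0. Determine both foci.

(3, -15) and (3, 3)

Rearranging, 25(x² - 6x) + 16(y² + 12y) = 2799.
Complete the square in x and y: 25(x - 3)² + 16(y + 6)² = 2799 + 225 + 576 = 3600
Divide by 3600: (x - 3)²/144 + (y + 6)²/225 = 1
Ellipse, center (3, -6), major axis vertical; a² = 225, b² = 144.
c² = a² - b² = 225 - 144 = 81, so c = 9.
Foci lie on the vertical axis through the center: (h, k ± c).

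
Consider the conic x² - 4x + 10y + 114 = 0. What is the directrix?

y = -17/2

Only x is squared. Complete the square in x: (x - 2)² = -10(y + 11).
Vertex (2, -11); 4p = -10 so p = -5/2. Opens down.
Directrix is the horizontal line y = k − p = -11 − (-5/2) = -17/2.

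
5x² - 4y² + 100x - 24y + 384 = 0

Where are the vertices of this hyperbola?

Rearranging, 5(x² + 20x) -4(y² + 6y) = -384.
Completing the square gives 5(x + 10)² -4(y + 3)² = -384 + 500 - 36 = 80.
Divide through by 80 to get (x + 10)²/16 - (y + 3)²/20 = 1.
Hyperbola, center (-10, -3), transverse axis horizontal; a² = 16, b² = 20.
a = 4. Vertices at (h ± a, k).

(-14, -3) and (-6, -3)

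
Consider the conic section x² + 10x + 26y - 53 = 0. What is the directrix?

y = 19/2

Only x is squared. Complete the square in x: (x + 5)² = -26(y - 3).
Vertex (-5, 3); 4p = -26 so p = -13/2. Opens down.
Directrix is the horizontal line y = k − p = 3 − (-13/2) = 19/2.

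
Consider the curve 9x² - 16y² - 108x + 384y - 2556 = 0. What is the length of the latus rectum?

9

Rearranging, 9(x² - 12x) -16(y² - 24y) = 2556.
Complete the square: 9(x - 6)² -16(y - 12)² = 2556 + 324 - 2304 = 576
Divide by 576: (x - 6)²/64 - (y - 12)²/36 = 1
Hyperbola, center (6, 12), transverse axis horizontal; a² = 64, b² = 36.
Latus rectum length = 2b²/a = 2·36/8 = 9.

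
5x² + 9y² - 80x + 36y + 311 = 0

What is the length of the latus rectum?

10/3

5(x² - 16x) + 9(y² + 4y) = -311
5(x - 8)² + 9(y + 2)² = -311 + 320 + 36 = 45
Dividing both sides by 45: (x - 8)²/9 + (y + 2)²/5 = 1
Ellipse, center (8, -2), major axis horizontal; a² = 9, b² = 5.
Latus rectum length = 2b²/a = 2·5/3 = 10/3.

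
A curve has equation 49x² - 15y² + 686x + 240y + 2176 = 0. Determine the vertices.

(-7, 1) and (-7, 15)

Rearranging, 49(x² + 14x) -15(y² - 16y) = -2176.
Complete the square in x and y: 49(x + 7)² -15(y - 8)² = -2176 + 2401 - 960 = -735
Dividing both sides by -735: (y - 8)²/49 - (x + 7)²/15 = 1
Hyperbola, center (-7, 8), transverse axis vertical; a² = 49, b² = 15.
a = 7. Vertices at (h, k ± a).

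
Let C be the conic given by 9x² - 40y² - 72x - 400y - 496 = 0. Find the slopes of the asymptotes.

9(x² - 8x) -40(y² + 10y) = 496
Completing the square gives 9(x - 4)² -40(y + 5)² = 496 + 144 - 1000 = -360.
Divide by -360: (y + 5)²/9 - (x - 4)²/40 = 1
Hyperbola, center (4, -5), transverse axis vertical; a² = 9, b² = 40.
For a vertical hyperbola the asymptotes have slope ±a/b.
Here that is ±3/2√10 = ±3√10/20.

3√10/20 and -3√10/20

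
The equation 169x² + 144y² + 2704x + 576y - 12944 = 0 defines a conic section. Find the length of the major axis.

26

169(x² + 16x) + 144(y² + 4y) = 12944
Completing the square gives 169(x + 8)² + 144(y + 2)² = 12944 + 10816 + 576 = 24336.
Divide through by 24336 to get (x + 8)²/144 + (y + 2)²/169 = 1.
Ellipse, center (-8, -2), major axis vertical; a² = 169, b² = 144.
a² = 169 so a = 13; the major axis has length 2a = 26.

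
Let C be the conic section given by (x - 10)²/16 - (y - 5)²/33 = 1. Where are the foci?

Center (10, 5). The positive term is the x-term, so the transverse axis is horizontal; a² = 16, b² = 33.
c² = a² + b² = 16 + 33 = 49, so c = 7.
Foci lie on the horizontal axis through the center: (h ± c, k).

(3, 5) and (17, 5)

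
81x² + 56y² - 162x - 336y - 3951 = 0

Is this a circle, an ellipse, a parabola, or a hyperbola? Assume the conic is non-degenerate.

No xy term. Coefficients of x² and y² are A = 81, C = 56.
A and C have the same sign but A ≠ C ⇒ ellipse.

ellipse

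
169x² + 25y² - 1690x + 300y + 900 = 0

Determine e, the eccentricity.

e = 12/13

Collect terms: 169(x² - 10x) + 25(y² + 12y) = -900
Complete the square in x and y: 169(x - 5)² + 25(y + 6)² = -900 + 4225 + 900 = 4225
Divide through by 4225 to get (x - 5)²/25 + (y + 6)²/169 = 1.
Ellipse, center (5, -6), major axis vertical; a² = 169, b² = 25.
c² = a² - b² = 144, so c = 12.
e = c/a = 12/13.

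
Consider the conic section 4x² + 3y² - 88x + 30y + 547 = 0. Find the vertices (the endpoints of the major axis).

(11, -7) and (11, -3)

Group: 4(x² - 22x) + 3(y² + 10y) = -547
Complete the square: 4(x - 11)² + 3(y + 5)² = -547 + 484 + 75 = 12
Divide through by 12 to get (x - 11)²/3 + (y + 5)²/4 = 1.
Ellipse, center (11, -5), major axis vertical; a² = 4, b² = 3.
a = 2. Vertices at (h, k ± a).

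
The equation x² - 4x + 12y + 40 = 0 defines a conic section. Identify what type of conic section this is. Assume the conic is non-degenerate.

parabola

No xy term. Coefficients of x² and y² are A = 1, C = 0.
Exactly one squared variable ⇒ parabola.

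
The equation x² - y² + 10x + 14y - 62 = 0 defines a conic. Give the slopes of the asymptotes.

1 and -1

Rearranging, (x² + 10x) -(y² - 14y) = 62.
Complete the square: (x + 5)² -(y - 7)² = 62 + 25 - 49 = 38
Divide by 38: (x + 5)²/38 - (y - 7)²/38 = 1
Hyperbola, center (-5, 7), transverse axis horizontal; a² = 38, b² = 38.
For a horizontal hyperbola the asymptotes have slope ±b/a.
Here that is ±√38/√38 = ±1.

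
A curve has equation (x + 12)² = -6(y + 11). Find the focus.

(-12, -25/2)

Vertex (-12, -11); 4p = -6 so p = -3/2. Opens down.
Focus is p units from the vertex along the axis: (h, k + p).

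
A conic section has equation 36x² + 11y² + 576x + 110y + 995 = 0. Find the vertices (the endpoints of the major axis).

36(x² + 16x) + 11(y² + 10y) = -995
Completing the square gives 36(x + 8)² + 11(y + 5)² = -995 + 2304 + 275 = 1584.
Dividing both sides by 1584: (x + 8)²/44 + (y + 5)²/144 = 1
Ellipse, center (-8, -5), major axis vertical; a² = 144, b² = 44.
a = 12. Vertices at (h, k ± a).

(-8, -17) and (-8, 7)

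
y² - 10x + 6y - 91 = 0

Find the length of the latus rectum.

10

Only y is squared. Complete the square in y: (y + 3)² = 10(x + 10).
Vertex (-10, -3); 4p = 10 so p = 5/2. Opens right.
Latus rectum length = |4p| = 10.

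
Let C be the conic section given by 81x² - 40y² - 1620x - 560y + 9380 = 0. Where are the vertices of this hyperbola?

Group the x- and y-terms: 81(x² - 20x) -40(y² + 14y) = -9380
Complete the square: 81(x - 10)² -40(y + 7)² = -9380 + 8100 - 1960 = -3240
Divide by -3240: (y + 7)²/81 - (x - 10)²/40 = 1
Hyperbola, center (10, -7), transverse axis vertical; a² = 81, b² = 40.
a = 9. Vertices at (h, k ± a).

(10, -16) and (10, 2)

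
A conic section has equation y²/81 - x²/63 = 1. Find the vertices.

Center (0, 0). The positive term is the y-term, so the transverse axis is vertical; a² = 81, b² = 63.
a = 9. Vertices at (h, k ± a).

(0, -9) and (0, 9)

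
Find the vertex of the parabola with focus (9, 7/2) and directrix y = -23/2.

The vertex is the midpoint between the focus and the directrix along the axis of symmetry.
Axis is vertical (directrix is horizontal). Vertex y-coordinate = (7/2 + (-23/2))/2 = -4; x-coordinate = 9.

(9, -4)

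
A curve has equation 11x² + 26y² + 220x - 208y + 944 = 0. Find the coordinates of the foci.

(-10 - √30, 4) and (-10 + √30, 4)

11(x² + 20x) + 26(y² - 8y) = -944
Complete the square: 11(x + 10)² + 26(y - 4)² = -944 + 1100 + 416 = 572
Divide through by 572 to get (x + 10)²/52 + (y - 4)²/22 = 1.
Ellipse, center (-10, 4), major axis horizontal; a² = 52, b² = 22.
c² = a² - b² = 52 - 22 = 30, so c = √30.
Foci lie on the horizontal axis through the center: (h ± c, k).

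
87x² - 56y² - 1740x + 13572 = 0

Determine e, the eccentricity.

e = √12441/87

Collect terms: 87(x² - 20x) -56y² = -13572
Completing the square gives 87(x - 10)² -56y² = -13572 + 8700 + 0 = -4872.
Dividing both sides by -4872: y²/87 - (x - 10)²/56 = 1
Hyperbola, center (10, 0), transverse axis vertical; a² = 87, b² = 56.
c² = a² + b² = 143, so c = √143.
e = c/a = √143/√87 = √12441/87.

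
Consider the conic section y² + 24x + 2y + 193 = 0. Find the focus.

(-14, -1)

Only y is squared. Complete the square in y: (y + 1)² = -24(x + 8).
Vertex (-8, -1); 4p = -24 so p = -6. Opens left.
Focus is p units from the vertex along the axis: (h + p, k).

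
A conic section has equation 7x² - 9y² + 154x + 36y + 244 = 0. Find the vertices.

(-20, 2) and (-2, 2)

Group the x- and y-terms: 7(x² + 22x) -9(y² - 4y) = -244
7(x + 11)² -9(y - 2)² = -244 + 847 - 36 = 567
Dividing both sides by 567: (x + 11)²/81 - (y - 2)²/63 = 1
Hyperbola, center (-11, 2), transverse axis horizontal; a² = 81, b² = 63.
a = 9. Vertices at (h ± a, k).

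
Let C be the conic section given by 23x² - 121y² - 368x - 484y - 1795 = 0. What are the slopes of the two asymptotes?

Group the x- and y-terms: 23(x² - 16x) -121(y² + 4y) = 1795
23(x - 8)² -121(y + 2)² = 1795 + 1472 - 484 = 2783
Divide through by 2783 to get (x - 8)²/121 - (y + 2)²/23 = 1.
Hyperbola, center (8, -2), transverse axis horizontal; a² = 121, b² = 23.
For a horizontal hyperbola the asymptotes have slope ±b/a.
Here that is ±√23/11.

√23/11 and -√23/11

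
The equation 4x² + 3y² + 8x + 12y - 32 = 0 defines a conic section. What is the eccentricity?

4(x² + 2x) + 3(y² + 4y) = 32
Completing the square gives 4(x + 1)² + 3(y + 2)² = 32 + 4 + 12 = 48.
Dividing both sides by 48: (x + 1)²/12 + (y + 2)²/16 = 1
Ellipse, center (-1, -2), major axis vertical; a² = 16, b² = 12.
c² = a² - b² = 4, so c = 2.
e = c/a = 2/4 = 1/2.

e = 1/2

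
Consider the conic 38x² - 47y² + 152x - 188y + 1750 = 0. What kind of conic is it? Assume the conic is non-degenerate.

hyperbola

No xy term. Coefficients of x² and y² are A = 38, C = -47.
A and C have opposite signs ⇒ hyperbola.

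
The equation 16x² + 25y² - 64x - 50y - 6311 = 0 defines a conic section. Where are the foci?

Group: 16(x² - 4x) + 25(y² - 2y) = 6311
16(x - 2)² + 25(y - 1)² = 6311 + 64 + 25 = 6400
Divide by 6400: (x - 2)²/400 + (y - 1)²/256 = 1
Ellipse, center (2, 1), major axis horizontal; a² = 400, b² = 256.
c² = a² - b² = 400 - 256 = 144, so c = 12.
Foci lie on the horizontal axis through the center: (h ± c, k).

(-10, 1) and (14, 1)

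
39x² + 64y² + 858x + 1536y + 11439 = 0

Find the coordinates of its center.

Rearranging, 39(x² + 22x) + 64(y² + 24y) = -11439.
Complete the square: 39(x + 11)² + 64(y + 12)² = -11439 + 4719 + 9216 = 2496
Dividing both sides by 2496: (x + 11)²/64 + (y + 12)²/39 = 1
Ellipse with center (-11, -12).

(-11, -12)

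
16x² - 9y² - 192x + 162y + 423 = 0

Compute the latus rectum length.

9

Group the x- and y-terms: 16(x² - 12x) -9(y² - 18y) = -423
Complete the square: 16(x - 6)² -9(y - 9)² = -423 + 576 - 729 = -576
Divide by -576: (y - 9)²/64 - (x - 6)²/36 = 1
Hyperbola, center (6, 9), transverse axis vertical; a² = 64, b² = 36.
Latus rectum length = 2b²/a = 2·36/8 = 9.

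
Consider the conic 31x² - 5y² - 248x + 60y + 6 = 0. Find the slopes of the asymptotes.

√155/5 and -√155/5

Rearranging, 31(x² - 8x) -5(y² - 12y) = -6.
Completing the square gives 31(x - 4)² -5(y - 6)² = -6 + 496 - 180 = 310.
Dividing both sides by 310: (x - 4)²/10 - (y - 6)²/62 = 1
Hyperbola, center (4, 6), transverse axis horizontal; a² = 10, b² = 62.
For a horizontal hyperbola the asymptotes have slope ±b/a.
Here that is ±√62/√10 = ±√155/5.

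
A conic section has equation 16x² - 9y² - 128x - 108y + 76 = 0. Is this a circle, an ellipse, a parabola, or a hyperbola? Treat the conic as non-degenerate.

hyperbola

No xy term. Coefficients of x² and y² are A = 16, C = -9.
A and C have opposite signs ⇒ hyperbola.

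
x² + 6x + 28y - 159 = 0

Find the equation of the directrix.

Only x is squared. Complete the square in x: (x + 3)² = -28(y - 6).
Vertex (-3, 6); 4p = -28 so p = -7. Opens down.
Directrix is the horizontal line y = k − p = 6 − (-7) = 13.

y = 13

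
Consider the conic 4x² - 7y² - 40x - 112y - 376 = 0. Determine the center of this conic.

4(x² - 10x) -7(y² + 16y) = 376
4(x - 5)² -7(y + 8)² = 376 + 100 - 448 = 28
Divide by 28: (x - 5)²/7 - (y + 8)²/4 = 1
Hyperbola with center (5, -8).

(5, -8)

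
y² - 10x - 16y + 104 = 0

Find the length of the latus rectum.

Only y is squared. Complete the square in y: (y - 8)² = 10(x - 4).
Vertex (4, 8); 4p = 10 so p = 5/2. Opens right.
Latus rectum length = |4p| = 10.

10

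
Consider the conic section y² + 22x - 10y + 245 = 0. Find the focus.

Only y is squared. Complete the square in y: (y - 5)² = -22(x + 10).
Vertex (-10, 5); 4p = -22 so p = -11/2. Opens left.
Focus is p units from the vertex along the axis: (h + p, k).

(-31/2, 5)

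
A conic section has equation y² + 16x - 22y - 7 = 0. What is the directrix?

Only y is squared. Complete the square in y: (y - 11)² = -16(x - 8).
Vertex (8, 11); 4p = -16 so p = -4. Opens left.
Directrix is the vertical line x = h − p = 8 − (-4) = 12.

x = 12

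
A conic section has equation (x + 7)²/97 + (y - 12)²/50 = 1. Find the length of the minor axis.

10√2

Center (-7, 12). The larger denominator 97 sits under the x-term, so the major axis is horizontal; a² = 97, b² = 50.
b² = 50 so b = 5√2; the minor axis has length 2b = 10√2.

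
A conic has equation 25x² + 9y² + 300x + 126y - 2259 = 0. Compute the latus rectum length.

25(x² + 12x) + 9(y² + 14y) = 2259
Complete the square: 25(x + 6)² + 9(y + 7)² = 2259 + 900 + 441 = 3600
Divide through by 3600 to get (x + 6)²/144 + (y + 7)²/400 = 1.
Ellipse, center (-6, -7), major axis vertical; a² = 400, b² = 144.
Latus rectum length = 2b²/a = 2·144/20 = 72/5.

72/5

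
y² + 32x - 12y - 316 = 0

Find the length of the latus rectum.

Only y is squared. Complete the square in y: (y - 6)² = -32(x - 11).
Vertex (11, 6); 4p = -32 so p = -8. Opens left.
Latus rectum length = |4p| = 32.

32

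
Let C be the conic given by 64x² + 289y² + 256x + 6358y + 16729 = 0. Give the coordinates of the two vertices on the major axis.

Group the x- and y-terms: 64(x² + 4x) + 289(y² + 22y) = -16729
64(x + 2)² + 289(y + 11)² = -16729 + 256 + 34969 = 18496
Divide by 18496: (x + 2)²/289 + (y + 11)²/64 = 1
Ellipse, center (-2, -11), major axis horizontal; a² = 289, b² = 64.
a = 17. Vertices at (h ± a, k).

(-19, -11) and (15, -11)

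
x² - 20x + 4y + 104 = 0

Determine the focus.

Only x is squared. Complete the square in x: (x - 10)² = -4(y + 1).
Vertex (10, -1); 4p = -4 so p = -1. Opens down.
Focus is p units from the vertex along the axis: (h, k + p).

(10, -2)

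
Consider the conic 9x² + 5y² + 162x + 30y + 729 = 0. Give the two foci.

(-9, -5) and (-9, -1)

9(x² + 18x) + 5(y² + 6y) = -729
Completing the square gives 9(x + 9)² + 5(y + 3)² = -729 + 729 + 45 = 45.
Divide by 45: (x + 9)²/5 + (y + 3)²/9 = 1
Ellipse, center (-9, -3), major axis vertical; a² = 9, b² = 5.
c² = a² - b² = 9 - 5 = 4, so c = 2.
Foci lie on the vertical axis through the center: (h, k ± c).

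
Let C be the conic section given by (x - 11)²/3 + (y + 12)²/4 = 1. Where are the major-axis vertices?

Center (11, -12). The larger denominator 4 sits under the y-term, so the major axis is vertical; a² = 4, b² = 3.
a = 2. Vertices at (h, k ± a).

(11, -14) and (11, -10)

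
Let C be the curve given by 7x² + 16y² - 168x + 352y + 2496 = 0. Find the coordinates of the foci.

Group the x- and y-terms: 7(x² - 24x) + 16(y² + 22y) = -2496
Completing the square gives 7(x - 12)² + 16(y + 11)² = -2496 + 1008 + 1936 = 448.
Divide by 448: (x - 12)²/64 + (y + 11)²/28 = 1
Ellipse, center (12, -11), major axis horizontal; a² = 64, b² = 28.
c² = a² - b² = 64 - 28 = 36, so c = 6.
Foci lie on the horizontal axis through the center: (h ± c, k).

(6, -11) and (18, -11)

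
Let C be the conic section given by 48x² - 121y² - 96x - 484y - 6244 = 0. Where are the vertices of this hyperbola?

Group the x- and y-terms: 48(x² - 2x) -121(y² + 4y) = 6244
Complete the square in x and y: 48(x - 1)² -121(y + 2)² = 6244 + 48 - 484 = 5808
Divide through by 5808 to get (x - 1)²/121 - (y + 2)²/48 = 1.
Hyperbola, center (1, -2), transverse axis horizontal; a² = 121, b² = 48.
a = 11. Vertices at (h ± a, k).

(-10, -2) and (12, -2)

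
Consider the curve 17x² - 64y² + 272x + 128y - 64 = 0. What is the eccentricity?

e = 9/8

17(x² + 16x) -64(y² - 2y) = 64
Complete the square: 17(x + 8)² -64(y - 1)² = 64 + 1088 - 64 = 1088
Divide by 1088: (x + 8)²/64 - (y - 1)²/17 = 1
Hyperbola, center (-8, 1), transverse axis horizontal; a² = 64, b² = 17.
c² = a² + b² = 81, so c = 9.
e = c/a = 9/8.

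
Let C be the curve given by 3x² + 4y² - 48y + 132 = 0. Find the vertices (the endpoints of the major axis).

(-2, 6) and (2, 6)

3x² + 4(y² - 12y) = -132
3x² + 4(y - 6)² = -132 + 0 + 144 = 12
Divide by 12: x²/4 + (y - 6)²/3 = 1
Ellipse, center (0, 6), major axis horizontal; a² = 4, b² = 3.
a = 2. Vertices at (h ± a, k).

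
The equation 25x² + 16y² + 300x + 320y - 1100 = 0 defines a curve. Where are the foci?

(-6, -19) and (-6, -1)

Group: 25(x² + 12x) + 16(y² + 20y) = 1100
Complete the square: 25(x + 6)² + 16(y + 10)² = 1100 + 900 + 1600 = 3600
Divide by 3600: (x + 6)²/144 + (y + 10)²/225 = 1
Ellipse, center (-6, -10), major axis vertical; a² = 225, b² = 144.
c² = a² - b² = 225 - 144 = 81, so c = 9.
Foci lie on the vertical axis through the center: (h, k ± c).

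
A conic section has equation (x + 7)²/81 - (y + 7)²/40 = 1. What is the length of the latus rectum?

80/9

Center (-7, -7). The positive term is the x-term, so the transverse axis is horizontal; a² = 81, b² = 40.
Latus rectum length = 2b²/a = 2·40/9 = 80/9.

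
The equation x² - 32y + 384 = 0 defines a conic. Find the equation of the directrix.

Only x is squared. Complete the square in x: x² = 32(y - 12).
Vertex (0, 12); 4p = 32 so p = 8. Opens up.
Directrix is the horizontal line y = k − p = 12 − (8) = 4.

y = 4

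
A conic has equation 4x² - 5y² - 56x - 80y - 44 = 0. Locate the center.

(7, -8)

Collect terms: 4(x² - 14x) -5(y² + 16y) = 44
4(x - 7)² -5(y + 8)² = 44 + 196 - 320 = -80
Divide by -80: (y + 8)²/16 - (x - 7)²/20 = 1
Hyperbola with center (7, -8).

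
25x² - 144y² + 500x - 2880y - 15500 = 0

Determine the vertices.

Collect terms: 25(x² + 20x) -144(y² + 20y) = 15500
Completing the square gives 25(x + 10)² -144(y + 10)² = 15500 + 2500 - 14400 = 3600.
Divide by 3600: (x + 10)²/144 - (y + 10)²/25 = 1
Hyperbola, center (-10, -10), transverse axis horizontal; a² = 144, b² = 25.
a = 12. Vertices at (h ± a, k).

(-22, -10) and (2, -10)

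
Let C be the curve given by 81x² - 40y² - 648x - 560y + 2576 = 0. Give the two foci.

Group the x- and y-terms: 81(x² - 8x) -40(y² + 14y) = -2576
Complete the square: 81(x - 4)² -40(y + 7)² = -2576 + 1296 - 1960 = -3240
Divide through by -3240 to get (y + 7)²/81 - (x - 4)²/40 = 1.
Hyperbola, center (4, -7), transverse axis vertical; a² = 81, b² = 40.
c² = a² + b² = 81 + 40 = 121, so c = 11.
Foci lie on the vertical axis through the center: (h, k ± c).

(4, -18) and (4, 4)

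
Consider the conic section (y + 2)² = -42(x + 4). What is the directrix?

x = 13/2

Vertex (-4, -2); 4p = -42 so p = -21/2. Opens left.
Directrix is the vertical line x = h − p = -4 − (-21/2) = 13/2.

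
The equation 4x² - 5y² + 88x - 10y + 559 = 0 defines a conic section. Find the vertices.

Group: 4(x² + 22x) -5(y² + 2y) = -559
Complete the square: 4(x + 11)² -5(y + 1)² = -559 + 484 - 5 = -80
Divide by -80: (y + 1)²/16 - (x + 11)²/20 = 1
Hyperbola, center (-11, -1), transverse axis vertical; a² = 16, b² = 20.
a = 4. Vertices at (h, k ± a).

(-11, -5) and (-11, 3)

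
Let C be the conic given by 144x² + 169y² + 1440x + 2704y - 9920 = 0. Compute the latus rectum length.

288/13

144(x² + 10x) + 169(y² + 16y) = 9920
144(x + 5)² + 169(y + 8)² = 9920 + 3600 + 10816 = 24336
Divide by 24336: (x + 5)²/169 + (y + 8)²/144 = 1
Ellipse, center (-5, -8), major axis horizontal; a² = 169, b² = 144.
Latus rectum length = 2b²/a = 2·144/13 = 288/13.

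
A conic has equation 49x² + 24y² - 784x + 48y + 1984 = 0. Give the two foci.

(8, -6) and (8, 4)

Rearranging, 49(x² - 16x) + 24(y² + 2y) = -1984.
49(x - 8)² + 24(y + 1)² = -1984 + 3136 + 24 = 1176
Divide by 1176: (x - 8)²/24 + (y + 1)²/49 = 1
Ellipse, center (8, -1), major axis vertical; a² = 49, b² = 24.
c² = a² - b² = 49 - 24 = 25, so c = 5.
Foci lie on the vertical axis through the center: (h, k ± c).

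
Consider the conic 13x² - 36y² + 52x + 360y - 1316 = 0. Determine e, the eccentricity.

Group: 13(x² + 4x) -36(y² - 10y) = 1316
Completing the square gives 13(x + 2)² -36(y - 5)² = 1316 + 52 - 900 = 468.
Divide through by 468 to get (x + 2)²/36 - (y - 5)²/13 = 1.
Hyperbola, center (-2, 5), transverse axis horizontal; a² = 36, b² = 13.
c² = a² + b² = 49, so c = 7.
e = c/a = 7/6.

e = 7/6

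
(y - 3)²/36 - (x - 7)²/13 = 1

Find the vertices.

Center (7, 3). The positive term is the y-term, so the transverse axis is vertical; a² = 36, b² = 13.
a = 6. Vertices at (h, k ± a).

(7, -3) and (7, 9)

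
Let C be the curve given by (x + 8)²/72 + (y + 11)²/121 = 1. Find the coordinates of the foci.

Center (-8, -11). The larger denominator 121 sits under the y-term, so the major axis is vertical; a² = 121, b² = 72.
c² = a² - b² = 121 - 72 = 49, so c = 7.
Foci lie on the vertical axis through the center: (h, k ± c).

(-8, -18) and (-8, -4)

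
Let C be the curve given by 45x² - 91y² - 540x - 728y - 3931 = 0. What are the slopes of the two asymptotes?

45(x² - 12x) -91(y² + 8y) = 3931
Completing the square gives 45(x - 6)² -91(y + 4)² = 3931 + 1620 - 1456 = 4095.
Divide by 4095: (x - 6)²/91 - (y + 4)²/45 = 1
Hyperbola, center (6, -4), transverse axis horizontal; a² = 91, b² = 45.
For a horizontal hyperbola the asymptotes have slope ±b/a.
Here that is ±3√5/√91 = ±3√455/91.

3√455/91 and -3√455/91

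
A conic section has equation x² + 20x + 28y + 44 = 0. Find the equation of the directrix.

y = 9

Only x is squared. Complete the square in x: (x + 10)² = -28(y - 2).
Vertex (-10, 2); 4p = -28 so p = -7. Opens down.
Directrix is the horizontal line y = k − p = 2 − (-7) = 9.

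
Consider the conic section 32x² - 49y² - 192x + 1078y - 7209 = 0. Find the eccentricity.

e = 9/7

Collect terms: 32(x² - 6x) -49(y² - 22y) = 7209
Complete the square: 32(x - 3)² -49(y - 11)² = 7209 + 288 - 5929 = 1568
Divide through by 1568 to get (x - 3)²/49 - (y - 11)²/32 = 1.
Hyperbola, center (3, 11), transverse axis horizontal; a² = 49, b² = 32.
c² = a² + b² = 81, so c = 9.
e = c/a = 9/7.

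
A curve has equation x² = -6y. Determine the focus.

(0, -3/2)

Vertex (0, 0); 4p = -6 so p = -3/2. Opens down.
Focus is p units from the vertex along the axis: (h, k + p).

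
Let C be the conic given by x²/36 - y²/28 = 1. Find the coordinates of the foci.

(-8, 0) and (8, 0)

Center (0, 0). The positive term is the x-term, so the transverse axis is horizontal; a² = 36, b² = 28.
c² = a² + b² = 36 + 28 = 64, so c = 8.
Foci lie on the horizontal axis through the center: (h ± c, k).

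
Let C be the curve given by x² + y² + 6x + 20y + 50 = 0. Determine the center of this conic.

(-3, -10)

Collect terms: (x² + 6x) + (y² + 20y) = -50
(x + 3)² + (y + 10)² = -50 + 9 + 100 = 59
So (x + 3)² + (y + 10)² = 59.
Circle centered at (-3, -10) with r² = 59.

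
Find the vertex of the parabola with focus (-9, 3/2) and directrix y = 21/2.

The vertex is the midpoint between the focus and the directrix along the axis of symmetry.
Axis is vertical (directrix is horizontal). Vertex y-coordinate = (3/2 + 21/2)/2 = 6; x-coordinate = -9.

(-9, 6)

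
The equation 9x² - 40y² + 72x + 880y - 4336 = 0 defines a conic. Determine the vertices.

9(x² + 8x) -40(y² - 22y) = 4336
9(x + 4)² -40(y - 11)² = 4336 + 144 - 4840 = -360
Dividing both sides by -360: (y - 11)²/9 - (x + 4)²/40 = 1
Hyperbola, center (-4, 11), transverse axis vertical; a² = 9, b² = 40.
a = 3. Vertices at (h, k ± a).

(-4, 8) and (-4, 14)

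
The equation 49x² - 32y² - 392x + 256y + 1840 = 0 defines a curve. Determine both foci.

(4, -5) and (4, 13)

49(x² - 8x) -32(y² - 8y) = -1840
49(x - 4)² -32(y - 4)² = -1840 + 784 - 512 = -1568
Dividing both sides by -1568: (y - 4)²/49 - (x - 4)²/32 = 1
Hyperbola, center (4, 4), transverse axis vertical; a² = 49, b² = 32.
c² = a² + b² = 49 + 32 = 81, so c = 9.
Foci lie on the vertical axis through the center: (h, k ± c).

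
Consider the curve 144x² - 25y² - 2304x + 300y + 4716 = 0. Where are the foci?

Group: 144(x² - 16x) -25(y² - 12y) = -4716
Complete the square: 144(x - 8)² -25(y - 6)² = -4716 + 9216 - 900 = 3600
Dividing both sides by 3600: (x - 8)²/25 - (y - 6)²/144 = 1
Hyperbola, center (8, 6), transverse axis horizontal; a² = 25, b² = 144.
c² = a² + b² = 25 + 144 = 169, so c = 13.
Foci lie on the horizontal axis through the center: (h ± c, k).

(-5, 6) and (21, 6)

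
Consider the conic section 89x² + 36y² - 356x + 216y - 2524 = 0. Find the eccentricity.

89(x² - 4x) + 36(y² + 6y) = 2524
Complete the square in x and y: 89(x - 2)² + 36(y + 3)² = 2524 + 356 + 324 = 3204
Divide by 3204: (x - 2)²/36 + (y + 3)²/89 = 1
Ellipse, center (2, -3), major axis vertical; a² = 89, b² = 36.
c² = a² - b² = 53, so c = √53.
e = c/a = √53/√89 = √4717/89.

e = √4717/89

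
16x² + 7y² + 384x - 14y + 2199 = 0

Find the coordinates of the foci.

Collect terms: 16(x² + 24x) + 7(y² - 2y) = -2199
Complete the square in x and y: 16(x + 12)² + 7(y - 1)² = -2199 + 2304 + 7 = 112
Divide by 112: (x + 12)²/7 + (y - 1)²/16 = 1
Ellipse, center (-12, 1), major axis vertical; a² = 16, b² = 7.
c² = a² - b² = 16 - 7 = 9, so c = 3.
Foci lie on the vertical axis through the center: (h, k ± c).

(-12, -2) and (-12, 4)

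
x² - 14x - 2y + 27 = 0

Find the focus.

(7, -21/2)

Only x is squared. Complete the square in x: (x - 7)² = 2(y + 11).
Vertex (7, -11); 4p = 2 so p = 1/2. Opens up.
Focus is p units from the vertex along the axis: (h, k + p).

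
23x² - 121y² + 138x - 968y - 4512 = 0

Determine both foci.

Group the x- and y-terms: 23(x² + 6x) -121(y² + 8y) = 4512
Completing the square gives 23(x + 3)² -121(y + 4)² = 4512 + 207 - 1936 = 2783.
Dividing both sides by 2783: (x + 3)²/121 - (y + 4)²/23 = 1
Hyperbola, center (-3, -4), transverse axis horizontal; a² = 121, b² = 23.
c² = a² + b² = 121 + 23 = 144, so c = 12.
Foci lie on the horizontal axis through the center: (h ± c, k).

(-15, -4) and (9, -4)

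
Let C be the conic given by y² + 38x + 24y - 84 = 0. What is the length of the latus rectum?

38

Only y is squared. Complete the square in y: (y + 12)² = -38(x - 6).
Vertex (6, -12); 4p = -38 so p = -19/2. Opens left.
Latus rectum length = |4p| = 38.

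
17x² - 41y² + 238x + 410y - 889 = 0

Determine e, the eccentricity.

17(x² + 14x) -41(y² - 10y) = 889
Complete the square: 17(x + 7)² -41(y - 5)² = 889 + 833 - 1025 = 697
Dividing both sides by 697: (x + 7)²/41 - (y - 5)²/17 = 1
Hyperbola, center (-7, 5), transverse axis horizontal; a² = 41, b² = 17.
c² = a² + b² = 58, so c = √58.
e = c/a = √58/√41 = √2378/41.

e = √2378/41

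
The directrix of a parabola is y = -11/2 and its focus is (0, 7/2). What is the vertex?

(0, -1)

The vertex is the midpoint between the focus and the directrix along the axis of symmetry.
Axis is vertical (directrix is horizontal). Vertex y-coordinate = (7/2 + (-11/2))/2 = -1; x-coordinate = 0.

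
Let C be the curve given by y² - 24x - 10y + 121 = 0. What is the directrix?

Only y is squared. Complete the square in y: (y - 5)² = 24(x - 4).
Vertex (4, 5); 4p = 24 so p = 6. Opens right.
Directrix is the vertical line x = h − p = 4 − (6) = -2.

x = -2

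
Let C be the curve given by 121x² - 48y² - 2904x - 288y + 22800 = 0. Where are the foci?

121(x² - 24x) -48(y² + 6y) = -22800
Complete the square in x and y: 121(x - 12)² -48(y + 3)² = -22800 + 17424 - 432 = -5808
Dividing both sides by -5808: (y + 3)²/121 - (x - 12)²/48 = 1
Hyperbola, center (12, -3), transverse axis vertical; a² = 121, b² = 48.
c² = a² + b² = 121 + 48 = 169, so c = 13.
Foci lie on the vertical axis through the center: (h, k ± c).

(12, -16) and (12, 10)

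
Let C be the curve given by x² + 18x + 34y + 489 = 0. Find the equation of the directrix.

Only x is squared. Complete the square in x: (x + 9)² = -34(y + 12).
Vertex (-9, -12); 4p = -34 so p = -17/2. Opens down.
Directrix is the horizontal line y = k − p = -12 − (-17/2) = -7/2.

y = -7/2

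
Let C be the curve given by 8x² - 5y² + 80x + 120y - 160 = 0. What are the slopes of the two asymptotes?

Group: 8(x² + 10x) -5(y² - 24y) = 160
8(x + 5)² -5(y - 12)² = 160 + 200 - 720 = -360
Dividing both sides by -360: (y - 12)²/72 - (x + 5)²/45 = 1
Hyperbola, center (-5, 12), transverse axis vertical; a² = 72, b² = 45.
For a vertical hyperbola the asymptotes have slope ±a/b.
Here that is ±6√2/3√5 = ±2√10/5.

2√10/5 and -2√10/5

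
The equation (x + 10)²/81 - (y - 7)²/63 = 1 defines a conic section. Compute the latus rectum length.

Center (-10, 7). The positive term is the x-term, so the transverse axis is horizontal; a² = 81, b² = 63.
Latus rectum length = 2b²/a = 2·63/9 = 14.

14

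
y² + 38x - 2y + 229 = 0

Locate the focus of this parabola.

Only y is squared. Complete the square in y: (y - 1)² = -38(x + 6).
Vertex (-6, 1); 4p = -38 so p = -19/2. Opens left.
Focus is p units from the vertex along the axis: (h + p, k).

(-31/2, 1)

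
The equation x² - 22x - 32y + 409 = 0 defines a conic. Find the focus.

(11, 17)

Only x is squared. Complete the square in x: (x - 11)² = 32(y - 9).
Vertex (11, 9); 4p = 32 so p = 8. Opens up.
Focus is p units from the vertex along the axis: (h, k + p).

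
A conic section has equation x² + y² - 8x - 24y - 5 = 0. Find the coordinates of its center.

(4, 12)

(x² - 8x) + (y² - 24y) = 5
Complete the square in x and y: (x - 4)² + (y - 12)² = 5 + 16 + 144 = 165
So (x - 4)² + (y - 12)² = 165.
Circle centered at (4, 12) with r² = 165.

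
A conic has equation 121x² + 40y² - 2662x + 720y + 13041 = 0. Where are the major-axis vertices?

(11, -20) and (11, 2)

Collect terms: 121(x² - 22x) + 40(y² + 18y) = -13041
Completing the square gives 121(x - 11)² + 40(y + 9)² = -13041 + 14641 + 3240 = 4840.
Dividing both sides by 4840: (x - 11)²/40 + (y + 9)²/121 = 1
Ellipse, center (11, -9), major axis vertical; a² = 121, b² = 40.
a = 11. Vertices at (h, k ± a).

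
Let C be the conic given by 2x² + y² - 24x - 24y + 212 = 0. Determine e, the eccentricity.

Collect terms: 2(x² - 12x) + (y² - 24y) = -212
Complete the square in x and y: 2(x - 6)² + (y - 12)² = -212 + 72 + 144 = 4
Divide by 4: (x - 6)²/2 + (y - 12)²/4 = 1
Ellipse, center (6, 12), major axis vertical; a² = 4, b² = 2.
c² = a² - b² = 2, so c = √2.
e = c/a = √2/2.

e = √2/2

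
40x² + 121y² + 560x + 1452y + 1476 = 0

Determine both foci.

Group: 40(x² + 14x) + 121(y² + 12y) = -1476
Complete the square in x and y: 40(x + 7)² + 121(y + 6)² = -1476 + 1960 + 4356 = 4840
Divide by 4840: (x + 7)²/121 + (y + 6)²/40 = 1
Ellipse, center (-7, -6), major axis horizontal; a² = 121, b² = 40.
c² = a² - b² = 121 - 40 = 81, so c = 9.
Foci lie on the horizontal axis through the center: (h ± c, k).

(-16, -6) and (2, -6)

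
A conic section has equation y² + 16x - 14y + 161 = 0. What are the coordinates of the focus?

Only y is squared. Complete the square in y: (y - 7)² = -16(x + 7).
Vertex (-7, 7); 4p = -16 so p = -4. Opens left.
Focus is p units from the vertex along the axis: (h + p, k).

(-11, 7)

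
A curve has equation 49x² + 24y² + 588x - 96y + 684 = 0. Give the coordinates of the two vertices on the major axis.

(-6, -5) and (-6, 9)

Rearranging, 49(x² + 12x) + 24(y² - 4y) = -684.
Complete the square: 49(x + 6)² + 24(y - 2)² = -684 + 1764 + 96 = 1176
Dividing both sides by 1176: (x + 6)²/24 + (y - 2)²/49 = 1
Ellipse, center (-6, 2), major axis vertical; a² = 49, b² = 24.
a = 7. Vertices at (h, k ± a).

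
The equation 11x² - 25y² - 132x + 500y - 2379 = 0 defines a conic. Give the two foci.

Collect terms: 11(x² - 12x) -25(y² - 20y) = 2379
Complete the square in x and y: 11(x - 6)² -25(y - 10)² = 2379 + 396 - 2500 = 275
Divide through by 275 to get (x - 6)²/25 - (y - 10)²/11 = 1.
Hyperbola, center (6, 10), transverse axis horizontal; a² = 25, b² = 11.
c² = a² + b² = 25 + 11 = 36, so c = 6.
Foci lie on the horizontal axis through the center: (h ± c, k).

(0, 10) and (12, 10)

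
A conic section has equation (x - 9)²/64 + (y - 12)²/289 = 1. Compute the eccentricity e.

e = 15/17

Center (9, 12). The larger denominator 289 sits under the y-term, so the major axis is vertical; a² = 289, b² = 64.
c² = a² - b² = 225, so c = 15.
e = c/a = 15/17.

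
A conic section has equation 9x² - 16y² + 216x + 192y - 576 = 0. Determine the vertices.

(-24, 6) and (0, 6)

9(x² + 24x) -16(y² - 12y) = 576
Completing the square gives 9(x + 12)² -16(y - 6)² = 576 + 1296 - 576 = 1296.
Divide by 1296: (x + 12)²/144 - (y - 6)²/81 = 1
Hyperbola, center (-12, 6), transverse axis horizontal; a² = 144, b² = 81.
a = 12. Vertices at (h ± a, k).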